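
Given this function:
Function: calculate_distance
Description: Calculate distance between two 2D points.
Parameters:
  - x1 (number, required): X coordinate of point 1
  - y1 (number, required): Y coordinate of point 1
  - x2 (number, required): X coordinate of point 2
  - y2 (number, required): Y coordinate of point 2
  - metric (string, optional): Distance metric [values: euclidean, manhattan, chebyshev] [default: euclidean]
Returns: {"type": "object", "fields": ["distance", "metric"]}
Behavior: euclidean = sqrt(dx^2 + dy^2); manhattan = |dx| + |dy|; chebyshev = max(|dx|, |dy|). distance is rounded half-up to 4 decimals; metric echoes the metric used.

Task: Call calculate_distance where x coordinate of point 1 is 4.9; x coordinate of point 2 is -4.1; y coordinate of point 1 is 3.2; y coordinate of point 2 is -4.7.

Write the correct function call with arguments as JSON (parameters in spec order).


Mapping each described value to its parameter name:
  'X coordinate of point 1' -> x1 = 4.9
  'X coordinate of point 2' -> x2 = -4.1
  'Y coordinate of point 1' -> y1 = 3.2
  'Y coordinate of point 2' -> y2 = -4.7
calculate_distance({"x1": 4.9, "y1": 3.2, "x2": -4.1, "y2": -4.7})


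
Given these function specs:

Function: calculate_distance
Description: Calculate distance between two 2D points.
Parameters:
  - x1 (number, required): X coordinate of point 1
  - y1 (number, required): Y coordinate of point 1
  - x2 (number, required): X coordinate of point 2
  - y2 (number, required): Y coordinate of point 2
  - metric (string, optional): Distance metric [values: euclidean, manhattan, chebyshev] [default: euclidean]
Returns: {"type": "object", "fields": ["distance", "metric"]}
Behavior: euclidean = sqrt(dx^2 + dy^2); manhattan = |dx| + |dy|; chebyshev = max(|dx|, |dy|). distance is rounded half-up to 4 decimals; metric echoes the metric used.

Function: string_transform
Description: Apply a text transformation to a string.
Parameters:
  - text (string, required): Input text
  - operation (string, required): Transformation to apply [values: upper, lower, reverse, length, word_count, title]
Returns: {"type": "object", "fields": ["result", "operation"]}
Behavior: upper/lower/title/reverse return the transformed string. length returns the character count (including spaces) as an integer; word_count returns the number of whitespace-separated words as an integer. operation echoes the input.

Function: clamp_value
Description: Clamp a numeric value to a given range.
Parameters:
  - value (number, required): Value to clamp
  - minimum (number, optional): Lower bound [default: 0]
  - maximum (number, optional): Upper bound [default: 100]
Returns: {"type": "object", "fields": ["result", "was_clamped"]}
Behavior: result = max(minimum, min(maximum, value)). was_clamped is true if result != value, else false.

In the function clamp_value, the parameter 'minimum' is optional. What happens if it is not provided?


The clamp_value spec declares:
  - minimum (number, optional): Lower bound [default: 0]
It defaults to 0


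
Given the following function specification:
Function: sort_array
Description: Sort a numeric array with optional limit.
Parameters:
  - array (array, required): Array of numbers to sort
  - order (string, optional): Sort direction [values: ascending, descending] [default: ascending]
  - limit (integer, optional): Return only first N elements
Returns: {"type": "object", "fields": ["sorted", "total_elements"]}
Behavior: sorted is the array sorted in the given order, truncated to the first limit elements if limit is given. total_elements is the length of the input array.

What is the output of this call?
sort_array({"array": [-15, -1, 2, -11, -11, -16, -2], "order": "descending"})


sorted descending: [2, -1, -2, -11, -11, -15, -16]
total_elements = len(input) = 7
Output:
{"sorted": [2, -1, -2, -11, -11, -15, -16], "total_elements": 7}


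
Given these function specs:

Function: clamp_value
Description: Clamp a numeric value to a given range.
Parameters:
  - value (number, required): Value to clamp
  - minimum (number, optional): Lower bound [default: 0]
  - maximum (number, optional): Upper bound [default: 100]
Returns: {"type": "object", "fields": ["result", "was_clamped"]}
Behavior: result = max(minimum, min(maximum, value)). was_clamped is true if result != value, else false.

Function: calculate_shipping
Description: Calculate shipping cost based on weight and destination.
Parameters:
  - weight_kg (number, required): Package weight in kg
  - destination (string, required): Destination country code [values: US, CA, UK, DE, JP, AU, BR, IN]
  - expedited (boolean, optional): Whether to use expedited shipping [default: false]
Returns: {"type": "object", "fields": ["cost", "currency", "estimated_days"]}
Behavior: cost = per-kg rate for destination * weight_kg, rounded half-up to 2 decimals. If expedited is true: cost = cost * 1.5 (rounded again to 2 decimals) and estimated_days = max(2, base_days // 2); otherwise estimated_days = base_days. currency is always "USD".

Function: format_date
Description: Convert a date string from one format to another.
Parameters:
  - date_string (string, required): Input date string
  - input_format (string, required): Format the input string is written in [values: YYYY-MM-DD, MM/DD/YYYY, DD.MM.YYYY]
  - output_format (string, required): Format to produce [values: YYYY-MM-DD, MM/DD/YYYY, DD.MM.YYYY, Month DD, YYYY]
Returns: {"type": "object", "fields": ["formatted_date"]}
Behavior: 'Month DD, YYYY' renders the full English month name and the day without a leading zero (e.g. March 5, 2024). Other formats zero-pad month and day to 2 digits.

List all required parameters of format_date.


Parameters of format_date and their required/optional flag:
  date_string: required
  input_format: required
  output_format: required
date_string, input_format, output_format


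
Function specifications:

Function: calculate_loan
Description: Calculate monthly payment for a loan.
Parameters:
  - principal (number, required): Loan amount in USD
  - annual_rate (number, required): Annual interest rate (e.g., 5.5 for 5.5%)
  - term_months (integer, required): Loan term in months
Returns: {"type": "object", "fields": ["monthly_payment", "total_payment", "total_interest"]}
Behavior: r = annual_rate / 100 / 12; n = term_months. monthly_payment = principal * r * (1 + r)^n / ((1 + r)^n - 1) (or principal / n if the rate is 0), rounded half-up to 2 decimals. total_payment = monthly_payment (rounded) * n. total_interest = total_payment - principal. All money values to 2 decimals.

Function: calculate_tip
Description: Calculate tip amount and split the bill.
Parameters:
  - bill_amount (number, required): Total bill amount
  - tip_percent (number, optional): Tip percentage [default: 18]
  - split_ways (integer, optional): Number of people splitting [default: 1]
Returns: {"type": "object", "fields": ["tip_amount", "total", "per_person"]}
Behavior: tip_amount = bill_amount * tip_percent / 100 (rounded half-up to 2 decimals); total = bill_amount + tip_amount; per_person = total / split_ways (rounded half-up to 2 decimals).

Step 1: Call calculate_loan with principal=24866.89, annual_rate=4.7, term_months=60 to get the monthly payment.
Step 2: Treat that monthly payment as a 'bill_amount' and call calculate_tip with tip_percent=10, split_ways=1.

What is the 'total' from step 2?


Step 1: calculate_loan(principal=24866.89, annual_rate=4.7, term_months=60)
  r = 4.7 / 100 / 12 = 0.003916666667 (keep full precision)
  (1 + r)^60 = 1.2643283
  monthly_payment = 24866.89 * 0.003916666667 * 1.2643283 / (1.2643283 - 1) = 465.858782 -> 465.86
  total_payment = 465.86 * 60 = 27951.60
  total_interest = 27951.60 - 24866.89 = 3084.71
  -> monthly_payment = 465.86
Step 2: calculate_tip(bill_amount=465.86, tip_percent=10, split_ways=1)
  tip_amount = 465.86 * 10/100 = 46.586 -> 46.59
  total = 465.86 + 46.59 = 512.45
  per_person = 512.45 / 1 = 512.45 -> 512.45
  -> total = 512.45
$512.45


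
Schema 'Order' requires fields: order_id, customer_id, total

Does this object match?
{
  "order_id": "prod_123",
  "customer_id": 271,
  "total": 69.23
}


Checking required fields... All present.
Valid - all required fields present


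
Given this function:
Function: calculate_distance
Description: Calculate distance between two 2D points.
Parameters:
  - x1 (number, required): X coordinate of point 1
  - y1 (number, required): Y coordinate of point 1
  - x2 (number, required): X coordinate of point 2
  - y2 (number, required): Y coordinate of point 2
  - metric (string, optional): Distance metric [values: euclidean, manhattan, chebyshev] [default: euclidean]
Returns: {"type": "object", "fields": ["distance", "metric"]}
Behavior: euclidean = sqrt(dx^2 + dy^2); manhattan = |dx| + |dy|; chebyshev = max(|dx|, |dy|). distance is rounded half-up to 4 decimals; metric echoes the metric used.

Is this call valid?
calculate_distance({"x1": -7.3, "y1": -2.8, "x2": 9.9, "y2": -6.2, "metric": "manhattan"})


Checking all required parameters present and types match... All valid.
Valid


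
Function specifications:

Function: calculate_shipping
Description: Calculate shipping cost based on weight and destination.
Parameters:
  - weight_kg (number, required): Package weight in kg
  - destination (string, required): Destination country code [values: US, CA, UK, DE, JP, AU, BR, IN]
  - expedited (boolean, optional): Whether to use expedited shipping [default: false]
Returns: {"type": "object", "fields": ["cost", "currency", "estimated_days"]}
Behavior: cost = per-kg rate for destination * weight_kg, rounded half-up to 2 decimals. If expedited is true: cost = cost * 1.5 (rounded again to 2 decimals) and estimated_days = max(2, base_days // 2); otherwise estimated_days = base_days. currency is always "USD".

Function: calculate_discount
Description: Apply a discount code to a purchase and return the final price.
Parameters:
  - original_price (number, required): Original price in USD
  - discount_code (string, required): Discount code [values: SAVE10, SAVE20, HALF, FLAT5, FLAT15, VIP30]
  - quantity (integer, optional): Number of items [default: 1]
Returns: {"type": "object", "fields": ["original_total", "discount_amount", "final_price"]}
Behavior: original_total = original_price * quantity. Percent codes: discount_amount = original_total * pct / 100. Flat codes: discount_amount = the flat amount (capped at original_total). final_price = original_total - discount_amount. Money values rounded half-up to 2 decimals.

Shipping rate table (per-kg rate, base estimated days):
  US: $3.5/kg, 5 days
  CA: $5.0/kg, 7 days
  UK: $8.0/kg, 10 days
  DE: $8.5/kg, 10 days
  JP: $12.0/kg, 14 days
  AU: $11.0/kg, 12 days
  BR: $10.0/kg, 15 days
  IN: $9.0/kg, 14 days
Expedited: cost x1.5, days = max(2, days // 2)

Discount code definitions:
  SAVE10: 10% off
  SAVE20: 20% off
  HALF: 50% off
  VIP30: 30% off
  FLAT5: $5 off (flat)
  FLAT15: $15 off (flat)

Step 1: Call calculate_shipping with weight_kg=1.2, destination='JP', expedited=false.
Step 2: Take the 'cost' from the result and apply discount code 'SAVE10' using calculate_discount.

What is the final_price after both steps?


Step 1: calculate_shipping(weight_kg=1.2, destination=JP, expedited=false)
  Rate for JP: $12.0/kg, base 14 days
  cost = 12.0 * 1.2 = 14.4 -> 14.40
  expedited not set/false: estimated_days = 14
  -> cost = 14.40 USD
Step 2: calculate_discount(original_price=14.4, discount_code=SAVE10, quantity=1)
  original_total = 14.4 * 1 = 14.40
  SAVE10 = 10% off: discount_amount = 14.40 * 10/100 = 1.44 -> 1.44
  final_price = 14.40 - 1.44 = 12.96
  -> final_price = 12.96
$12.96


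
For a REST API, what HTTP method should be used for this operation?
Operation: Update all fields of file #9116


GET = read, POST = create, PUT = update/replace, DELETE = remove
This operation is an update/replace.
PUT


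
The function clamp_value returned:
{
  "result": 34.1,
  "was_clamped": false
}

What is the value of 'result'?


34.1


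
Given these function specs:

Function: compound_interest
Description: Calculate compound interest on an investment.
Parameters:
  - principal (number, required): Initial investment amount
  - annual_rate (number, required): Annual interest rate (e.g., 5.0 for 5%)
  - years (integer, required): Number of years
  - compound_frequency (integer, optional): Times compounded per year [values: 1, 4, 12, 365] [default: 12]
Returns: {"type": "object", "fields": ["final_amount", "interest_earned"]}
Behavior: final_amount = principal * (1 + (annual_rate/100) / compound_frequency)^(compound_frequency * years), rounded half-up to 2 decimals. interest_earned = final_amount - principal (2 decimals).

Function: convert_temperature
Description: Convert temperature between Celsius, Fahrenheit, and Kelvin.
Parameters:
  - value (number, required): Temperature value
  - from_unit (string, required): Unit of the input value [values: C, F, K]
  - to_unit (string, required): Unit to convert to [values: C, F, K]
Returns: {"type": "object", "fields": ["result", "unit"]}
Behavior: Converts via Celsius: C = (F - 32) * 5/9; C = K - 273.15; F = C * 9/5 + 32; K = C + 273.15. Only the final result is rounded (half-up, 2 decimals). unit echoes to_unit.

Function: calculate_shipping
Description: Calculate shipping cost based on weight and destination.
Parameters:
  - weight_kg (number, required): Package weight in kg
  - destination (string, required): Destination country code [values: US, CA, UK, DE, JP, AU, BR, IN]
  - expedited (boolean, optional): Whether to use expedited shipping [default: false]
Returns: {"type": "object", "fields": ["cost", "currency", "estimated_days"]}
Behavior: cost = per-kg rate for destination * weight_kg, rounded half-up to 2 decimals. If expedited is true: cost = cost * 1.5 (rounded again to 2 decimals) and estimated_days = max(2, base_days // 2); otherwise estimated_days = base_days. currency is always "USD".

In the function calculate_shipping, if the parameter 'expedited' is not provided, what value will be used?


The calculate_shipping spec declares:
  - expedited (boolean, optional): Whether to use expedited shipping [default: false]
Default:
false


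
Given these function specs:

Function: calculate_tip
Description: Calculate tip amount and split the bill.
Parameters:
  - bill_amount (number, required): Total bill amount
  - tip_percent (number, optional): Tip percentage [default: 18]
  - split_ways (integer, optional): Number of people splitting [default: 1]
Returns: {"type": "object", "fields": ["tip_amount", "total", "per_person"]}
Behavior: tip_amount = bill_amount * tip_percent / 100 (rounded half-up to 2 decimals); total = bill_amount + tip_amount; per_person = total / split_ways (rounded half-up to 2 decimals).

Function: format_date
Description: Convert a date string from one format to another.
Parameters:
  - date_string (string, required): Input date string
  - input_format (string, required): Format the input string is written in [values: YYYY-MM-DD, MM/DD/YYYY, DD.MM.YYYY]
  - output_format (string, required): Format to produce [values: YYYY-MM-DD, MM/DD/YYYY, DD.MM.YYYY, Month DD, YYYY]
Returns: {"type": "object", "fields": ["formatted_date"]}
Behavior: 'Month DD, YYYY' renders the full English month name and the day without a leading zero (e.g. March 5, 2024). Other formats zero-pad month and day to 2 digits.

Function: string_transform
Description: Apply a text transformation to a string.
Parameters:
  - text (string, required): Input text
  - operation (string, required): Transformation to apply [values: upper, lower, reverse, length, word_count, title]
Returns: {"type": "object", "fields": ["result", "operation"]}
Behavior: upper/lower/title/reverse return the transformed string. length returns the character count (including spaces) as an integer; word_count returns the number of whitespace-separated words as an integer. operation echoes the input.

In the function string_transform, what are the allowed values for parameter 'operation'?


The string_transform spec declares:
  - operation (string, required): Transformation to apply [values: upper, lower, reverse, length, word_count, title]
Allowed values:
upper, lower, reverse, length, word_count, title


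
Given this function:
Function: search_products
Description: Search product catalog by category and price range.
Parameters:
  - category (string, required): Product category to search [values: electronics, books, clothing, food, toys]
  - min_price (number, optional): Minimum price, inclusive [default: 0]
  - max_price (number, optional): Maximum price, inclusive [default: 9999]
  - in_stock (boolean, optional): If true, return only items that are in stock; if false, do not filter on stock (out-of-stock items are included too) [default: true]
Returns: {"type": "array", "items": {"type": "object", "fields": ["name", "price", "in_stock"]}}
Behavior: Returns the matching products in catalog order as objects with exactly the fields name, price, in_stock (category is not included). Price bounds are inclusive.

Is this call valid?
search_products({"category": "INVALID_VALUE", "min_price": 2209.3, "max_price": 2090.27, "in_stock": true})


Checking parameter values...
Parameter 'category' has value 'INVALID_VALUE' not in allowed: electronics, books, clothing, food, toys
Invalid - 'category' must be one of electronics, books, clothing, food, toys


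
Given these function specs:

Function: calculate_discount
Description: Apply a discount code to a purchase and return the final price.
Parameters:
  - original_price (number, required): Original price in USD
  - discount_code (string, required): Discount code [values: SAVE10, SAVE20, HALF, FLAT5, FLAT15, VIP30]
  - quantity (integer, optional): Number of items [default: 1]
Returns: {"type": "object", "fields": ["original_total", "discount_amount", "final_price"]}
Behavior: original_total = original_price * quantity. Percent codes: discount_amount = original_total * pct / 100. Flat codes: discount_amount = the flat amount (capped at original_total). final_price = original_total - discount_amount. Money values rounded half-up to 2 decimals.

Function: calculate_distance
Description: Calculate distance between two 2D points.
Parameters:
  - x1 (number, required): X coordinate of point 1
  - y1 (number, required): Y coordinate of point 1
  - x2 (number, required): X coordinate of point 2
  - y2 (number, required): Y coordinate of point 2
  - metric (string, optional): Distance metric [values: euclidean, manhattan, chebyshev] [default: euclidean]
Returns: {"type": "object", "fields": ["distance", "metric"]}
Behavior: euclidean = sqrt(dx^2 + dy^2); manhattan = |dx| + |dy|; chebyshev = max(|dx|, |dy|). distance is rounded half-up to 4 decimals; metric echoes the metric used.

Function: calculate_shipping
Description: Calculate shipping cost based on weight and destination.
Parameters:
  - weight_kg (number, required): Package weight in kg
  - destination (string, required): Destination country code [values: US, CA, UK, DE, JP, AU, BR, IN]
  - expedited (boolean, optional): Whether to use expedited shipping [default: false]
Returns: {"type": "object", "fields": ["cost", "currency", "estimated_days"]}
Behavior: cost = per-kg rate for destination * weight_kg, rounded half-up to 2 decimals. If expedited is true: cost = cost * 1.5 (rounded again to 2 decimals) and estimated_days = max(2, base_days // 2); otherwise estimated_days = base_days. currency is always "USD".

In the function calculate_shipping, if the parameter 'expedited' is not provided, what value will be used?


The calculate_shipping spec declares:
  - expedited (boolean, optional): Whether to use expedited shipping [default: false]
Default:
false


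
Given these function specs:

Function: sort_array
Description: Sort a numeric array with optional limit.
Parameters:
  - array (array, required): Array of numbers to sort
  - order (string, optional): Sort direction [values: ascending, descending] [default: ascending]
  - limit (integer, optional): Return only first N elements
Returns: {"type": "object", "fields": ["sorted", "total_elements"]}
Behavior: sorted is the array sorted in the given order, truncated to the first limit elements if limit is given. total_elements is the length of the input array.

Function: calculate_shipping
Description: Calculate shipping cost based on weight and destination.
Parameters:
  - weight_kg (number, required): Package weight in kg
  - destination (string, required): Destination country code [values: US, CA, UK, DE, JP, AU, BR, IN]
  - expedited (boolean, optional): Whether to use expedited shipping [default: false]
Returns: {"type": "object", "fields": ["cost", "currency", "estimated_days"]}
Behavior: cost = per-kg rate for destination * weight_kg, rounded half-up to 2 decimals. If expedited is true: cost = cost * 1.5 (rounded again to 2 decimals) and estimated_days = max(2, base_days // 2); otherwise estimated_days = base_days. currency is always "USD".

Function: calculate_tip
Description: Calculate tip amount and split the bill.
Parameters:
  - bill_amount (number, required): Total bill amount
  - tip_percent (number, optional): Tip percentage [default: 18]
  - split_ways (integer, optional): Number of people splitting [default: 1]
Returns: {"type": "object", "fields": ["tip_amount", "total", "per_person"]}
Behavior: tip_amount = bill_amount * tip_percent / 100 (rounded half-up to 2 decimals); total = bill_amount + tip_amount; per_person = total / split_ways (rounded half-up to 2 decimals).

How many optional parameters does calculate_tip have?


Parameters of calculate_tip: bill_amount (required), tip_percent (optional), split_ways (optional)
Optional count:
2


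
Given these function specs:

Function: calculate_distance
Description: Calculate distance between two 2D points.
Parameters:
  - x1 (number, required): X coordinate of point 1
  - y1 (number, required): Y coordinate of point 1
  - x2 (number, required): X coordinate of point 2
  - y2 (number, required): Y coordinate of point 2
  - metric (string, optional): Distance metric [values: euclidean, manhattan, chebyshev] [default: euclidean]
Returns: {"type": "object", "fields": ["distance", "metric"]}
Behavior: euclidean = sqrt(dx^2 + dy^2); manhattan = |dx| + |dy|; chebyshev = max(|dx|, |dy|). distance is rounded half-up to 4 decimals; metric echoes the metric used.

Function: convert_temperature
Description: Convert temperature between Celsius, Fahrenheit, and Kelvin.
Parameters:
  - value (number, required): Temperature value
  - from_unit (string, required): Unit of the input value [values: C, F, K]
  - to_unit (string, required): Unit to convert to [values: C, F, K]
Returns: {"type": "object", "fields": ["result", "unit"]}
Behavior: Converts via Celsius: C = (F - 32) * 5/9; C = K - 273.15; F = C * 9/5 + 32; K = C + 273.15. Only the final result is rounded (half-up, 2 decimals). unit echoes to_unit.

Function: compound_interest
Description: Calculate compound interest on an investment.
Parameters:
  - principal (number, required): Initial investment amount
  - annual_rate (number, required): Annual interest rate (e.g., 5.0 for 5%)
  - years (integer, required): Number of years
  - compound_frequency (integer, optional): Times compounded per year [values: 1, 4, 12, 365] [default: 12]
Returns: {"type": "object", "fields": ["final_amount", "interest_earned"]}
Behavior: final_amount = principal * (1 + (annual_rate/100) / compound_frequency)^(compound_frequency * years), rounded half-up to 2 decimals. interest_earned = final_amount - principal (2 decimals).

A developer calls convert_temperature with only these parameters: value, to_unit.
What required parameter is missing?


Required parameters: value, from_unit, to_unit
Provided: value, to_unit
Missing: from_unit
from_unit


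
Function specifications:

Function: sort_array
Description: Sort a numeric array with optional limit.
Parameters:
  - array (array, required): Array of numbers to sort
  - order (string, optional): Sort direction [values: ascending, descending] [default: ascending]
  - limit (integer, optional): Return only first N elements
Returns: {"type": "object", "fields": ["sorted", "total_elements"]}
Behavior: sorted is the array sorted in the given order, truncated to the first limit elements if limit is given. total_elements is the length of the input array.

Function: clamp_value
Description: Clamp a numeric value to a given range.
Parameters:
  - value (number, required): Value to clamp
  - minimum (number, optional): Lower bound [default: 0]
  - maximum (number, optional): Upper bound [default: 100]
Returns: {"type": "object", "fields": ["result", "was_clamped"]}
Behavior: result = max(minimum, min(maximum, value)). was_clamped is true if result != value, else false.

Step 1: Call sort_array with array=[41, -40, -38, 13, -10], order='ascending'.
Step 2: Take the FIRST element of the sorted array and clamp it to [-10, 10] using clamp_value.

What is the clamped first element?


Step 1: sort_array(order=ascending)
  sorted: [-40, -38, -10, 13, 41]
  -> first element = -40
Step 2: clamp_value(value=-40, minimum=-10, maximum=10)
  result = max(-10, min(10, -40)) = max(-10, -40) = -10
  was_clamped = (-10 != -40) = true
  -> result = -10
-10


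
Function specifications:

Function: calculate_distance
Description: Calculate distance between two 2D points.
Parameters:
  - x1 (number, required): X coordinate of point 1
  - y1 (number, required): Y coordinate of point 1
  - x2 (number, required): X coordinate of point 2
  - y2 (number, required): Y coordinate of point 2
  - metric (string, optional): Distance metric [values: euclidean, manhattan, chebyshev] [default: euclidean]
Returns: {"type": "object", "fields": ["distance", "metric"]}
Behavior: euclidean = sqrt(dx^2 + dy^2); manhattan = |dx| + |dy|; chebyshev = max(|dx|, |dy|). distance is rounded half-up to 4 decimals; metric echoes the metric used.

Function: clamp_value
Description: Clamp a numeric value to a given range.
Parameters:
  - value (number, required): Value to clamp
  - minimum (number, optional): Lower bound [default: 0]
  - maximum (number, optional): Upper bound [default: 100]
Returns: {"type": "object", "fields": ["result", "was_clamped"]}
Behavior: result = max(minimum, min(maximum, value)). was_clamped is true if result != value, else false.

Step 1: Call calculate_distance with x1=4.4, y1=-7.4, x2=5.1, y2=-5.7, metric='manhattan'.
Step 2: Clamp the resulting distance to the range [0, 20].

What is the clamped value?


Step 1: calculate_distance (manhattan)
  |dx| = |5.1 - 4.4| = 0.7; |dy| = |-5.7 - -7.4| = 1.7
  manhattan: 0.7 + 1.7 = 2.4
  Round to 4 decimals: 2.4
  -> distance = 2.4
Step 2: clamp_value(value=2.4, minimum=0, maximum=20)
  result = max(0, min(20, 2.4)) = max(0, 2.4) = 2.4
  was_clamped = (2.4 != 2.4) = false
  -> result = 2.4
2.4


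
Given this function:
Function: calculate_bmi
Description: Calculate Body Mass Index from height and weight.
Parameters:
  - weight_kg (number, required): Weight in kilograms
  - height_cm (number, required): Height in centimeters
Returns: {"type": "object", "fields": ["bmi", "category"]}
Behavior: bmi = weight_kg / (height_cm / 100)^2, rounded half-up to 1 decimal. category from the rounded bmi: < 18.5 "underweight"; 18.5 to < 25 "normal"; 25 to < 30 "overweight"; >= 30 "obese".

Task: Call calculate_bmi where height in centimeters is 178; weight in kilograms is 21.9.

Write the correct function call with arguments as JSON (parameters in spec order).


Mapping each described value to its parameter name:
  'Height in centimeters' -> height_cm = 178
  'Weight in kilograms' -> weight_kg = 21.9
calculate_bmi({"weight_kg": 21.9, "height_cm": 178})


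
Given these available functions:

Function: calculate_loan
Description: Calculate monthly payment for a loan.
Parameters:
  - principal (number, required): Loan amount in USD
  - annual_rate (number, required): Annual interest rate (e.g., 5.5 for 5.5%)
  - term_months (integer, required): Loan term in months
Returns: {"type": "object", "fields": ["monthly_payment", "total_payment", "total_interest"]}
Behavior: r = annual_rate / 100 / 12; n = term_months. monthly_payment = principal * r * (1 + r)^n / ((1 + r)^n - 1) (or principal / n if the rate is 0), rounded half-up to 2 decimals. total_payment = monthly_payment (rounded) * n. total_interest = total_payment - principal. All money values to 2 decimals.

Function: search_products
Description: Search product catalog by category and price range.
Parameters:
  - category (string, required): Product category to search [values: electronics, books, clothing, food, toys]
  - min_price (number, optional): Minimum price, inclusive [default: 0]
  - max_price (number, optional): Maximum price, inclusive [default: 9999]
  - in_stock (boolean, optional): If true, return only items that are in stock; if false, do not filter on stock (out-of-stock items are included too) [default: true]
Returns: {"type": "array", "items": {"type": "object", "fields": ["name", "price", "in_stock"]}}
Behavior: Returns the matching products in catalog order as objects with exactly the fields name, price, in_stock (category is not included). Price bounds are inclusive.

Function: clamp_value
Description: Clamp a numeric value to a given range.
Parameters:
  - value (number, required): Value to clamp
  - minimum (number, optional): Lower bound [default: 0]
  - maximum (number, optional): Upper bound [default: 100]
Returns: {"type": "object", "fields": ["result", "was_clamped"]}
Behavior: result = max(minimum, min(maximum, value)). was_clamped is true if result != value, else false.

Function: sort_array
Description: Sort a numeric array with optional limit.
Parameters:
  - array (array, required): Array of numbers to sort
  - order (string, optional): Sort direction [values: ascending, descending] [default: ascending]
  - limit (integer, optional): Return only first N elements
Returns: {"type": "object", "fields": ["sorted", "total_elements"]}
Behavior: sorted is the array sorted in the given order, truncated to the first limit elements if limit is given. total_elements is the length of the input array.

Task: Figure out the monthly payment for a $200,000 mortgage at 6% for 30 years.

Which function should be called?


The task needs a function whose description is: Calculate monthly payment for a loan.
calculate_loan


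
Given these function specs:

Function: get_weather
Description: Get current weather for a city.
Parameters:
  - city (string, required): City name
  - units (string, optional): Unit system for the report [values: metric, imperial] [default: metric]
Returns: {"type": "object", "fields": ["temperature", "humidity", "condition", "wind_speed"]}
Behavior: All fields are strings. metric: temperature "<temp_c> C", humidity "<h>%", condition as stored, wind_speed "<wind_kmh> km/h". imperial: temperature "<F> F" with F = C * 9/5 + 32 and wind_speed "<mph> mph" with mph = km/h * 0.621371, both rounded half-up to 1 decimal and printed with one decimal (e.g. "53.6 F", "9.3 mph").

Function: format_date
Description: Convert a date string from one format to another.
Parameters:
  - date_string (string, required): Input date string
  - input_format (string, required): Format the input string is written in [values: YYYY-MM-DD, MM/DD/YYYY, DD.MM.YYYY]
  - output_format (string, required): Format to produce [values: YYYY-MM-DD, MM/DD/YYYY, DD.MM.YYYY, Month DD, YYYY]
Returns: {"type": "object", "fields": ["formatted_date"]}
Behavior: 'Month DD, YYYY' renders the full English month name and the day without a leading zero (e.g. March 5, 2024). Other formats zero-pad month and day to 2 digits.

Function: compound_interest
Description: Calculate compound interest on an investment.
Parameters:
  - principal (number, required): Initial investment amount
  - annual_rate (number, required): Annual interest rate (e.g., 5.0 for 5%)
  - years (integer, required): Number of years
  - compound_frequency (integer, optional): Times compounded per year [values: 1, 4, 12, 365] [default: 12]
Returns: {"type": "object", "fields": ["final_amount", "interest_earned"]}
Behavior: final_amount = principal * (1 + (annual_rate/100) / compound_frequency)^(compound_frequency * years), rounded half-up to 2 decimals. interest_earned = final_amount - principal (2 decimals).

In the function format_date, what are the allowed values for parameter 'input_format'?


The format_date spec declares:
  - input_format (string, required): Format the input string is written in [values: YYYY-MM-DD, MM/DD/YYYY, DD.MM.YYYY]
Allowed values:
YYYY-MM-DD, MM/DD/YYYY, DD.MM.YYYY


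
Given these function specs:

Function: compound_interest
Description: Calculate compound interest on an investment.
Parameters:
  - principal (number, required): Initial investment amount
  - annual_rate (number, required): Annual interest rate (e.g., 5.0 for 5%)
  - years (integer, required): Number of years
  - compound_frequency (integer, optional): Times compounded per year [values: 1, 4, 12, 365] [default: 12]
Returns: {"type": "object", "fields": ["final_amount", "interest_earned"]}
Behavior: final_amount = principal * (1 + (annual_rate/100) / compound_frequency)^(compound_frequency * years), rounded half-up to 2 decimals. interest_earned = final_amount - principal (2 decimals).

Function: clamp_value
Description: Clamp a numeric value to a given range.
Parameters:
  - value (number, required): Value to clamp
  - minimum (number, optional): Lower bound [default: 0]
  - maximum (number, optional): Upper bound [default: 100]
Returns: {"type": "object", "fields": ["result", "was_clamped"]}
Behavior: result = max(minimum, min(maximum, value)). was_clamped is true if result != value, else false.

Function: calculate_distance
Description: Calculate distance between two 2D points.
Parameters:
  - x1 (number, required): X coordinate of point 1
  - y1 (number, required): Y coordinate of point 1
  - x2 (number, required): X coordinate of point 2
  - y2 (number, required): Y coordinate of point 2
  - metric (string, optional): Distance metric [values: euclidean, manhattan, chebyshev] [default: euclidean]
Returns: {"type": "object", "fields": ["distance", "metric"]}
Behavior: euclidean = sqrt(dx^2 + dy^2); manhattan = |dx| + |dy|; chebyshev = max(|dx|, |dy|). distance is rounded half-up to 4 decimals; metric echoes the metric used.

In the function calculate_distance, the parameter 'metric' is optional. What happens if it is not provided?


The calculate_distance spec declares:
  - metric (string, optional): Distance metric [values: euclidean, manhattan, chebyshev] [default: euclidean]
It defaults to euclidean


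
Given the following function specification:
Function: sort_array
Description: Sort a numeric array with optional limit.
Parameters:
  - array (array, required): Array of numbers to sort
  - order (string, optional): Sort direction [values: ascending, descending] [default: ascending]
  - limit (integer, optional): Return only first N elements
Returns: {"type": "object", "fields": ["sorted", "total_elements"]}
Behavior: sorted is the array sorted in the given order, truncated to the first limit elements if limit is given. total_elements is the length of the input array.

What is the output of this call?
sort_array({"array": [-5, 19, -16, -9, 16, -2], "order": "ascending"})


sorted ascending: [-16, -9, -5, -2, 16, 19]
total_elements = len(input) = 6
Output:
{"sorted": [-16, -9, -5, -2, 16, 19], "total_elements": 6}


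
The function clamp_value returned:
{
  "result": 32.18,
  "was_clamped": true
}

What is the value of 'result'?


32.18


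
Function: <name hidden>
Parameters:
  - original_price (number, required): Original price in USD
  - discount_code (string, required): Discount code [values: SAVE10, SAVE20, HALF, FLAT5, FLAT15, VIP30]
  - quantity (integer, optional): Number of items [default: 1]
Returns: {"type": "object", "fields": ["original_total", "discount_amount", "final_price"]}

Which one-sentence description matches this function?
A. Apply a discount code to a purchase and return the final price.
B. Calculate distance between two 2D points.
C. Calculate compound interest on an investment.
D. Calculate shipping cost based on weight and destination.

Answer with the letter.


Parameters original_price, discount_code, quantity and return ["original_total", "discount_amount", "final_price"] fit: Apply a discount code to a purchase and return the final price.
A


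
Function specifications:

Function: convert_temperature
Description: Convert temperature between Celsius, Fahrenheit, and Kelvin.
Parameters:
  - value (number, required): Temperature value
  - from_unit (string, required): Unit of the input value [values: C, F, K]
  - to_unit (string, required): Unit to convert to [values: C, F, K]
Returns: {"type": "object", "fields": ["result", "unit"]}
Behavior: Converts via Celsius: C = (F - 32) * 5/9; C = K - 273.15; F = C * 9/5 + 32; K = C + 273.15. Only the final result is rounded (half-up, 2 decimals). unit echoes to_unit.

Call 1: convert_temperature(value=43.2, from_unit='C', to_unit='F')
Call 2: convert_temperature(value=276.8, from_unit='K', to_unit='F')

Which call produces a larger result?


Call 1:
  Input already in C: 43.2
  To F: 43.2 * 9/5 + 32 = 109.76
  Round to 2 decimals: 109.76
  -> 109.76 F
Call 2:
  To C: 276.8 - 273.15 = 3.65
  To F: 3.65 * 9/5 + 32 = 38.57
  Round to 2 decimals: 38.57
  -> 38.57 F
Call 1 (109.76 F)


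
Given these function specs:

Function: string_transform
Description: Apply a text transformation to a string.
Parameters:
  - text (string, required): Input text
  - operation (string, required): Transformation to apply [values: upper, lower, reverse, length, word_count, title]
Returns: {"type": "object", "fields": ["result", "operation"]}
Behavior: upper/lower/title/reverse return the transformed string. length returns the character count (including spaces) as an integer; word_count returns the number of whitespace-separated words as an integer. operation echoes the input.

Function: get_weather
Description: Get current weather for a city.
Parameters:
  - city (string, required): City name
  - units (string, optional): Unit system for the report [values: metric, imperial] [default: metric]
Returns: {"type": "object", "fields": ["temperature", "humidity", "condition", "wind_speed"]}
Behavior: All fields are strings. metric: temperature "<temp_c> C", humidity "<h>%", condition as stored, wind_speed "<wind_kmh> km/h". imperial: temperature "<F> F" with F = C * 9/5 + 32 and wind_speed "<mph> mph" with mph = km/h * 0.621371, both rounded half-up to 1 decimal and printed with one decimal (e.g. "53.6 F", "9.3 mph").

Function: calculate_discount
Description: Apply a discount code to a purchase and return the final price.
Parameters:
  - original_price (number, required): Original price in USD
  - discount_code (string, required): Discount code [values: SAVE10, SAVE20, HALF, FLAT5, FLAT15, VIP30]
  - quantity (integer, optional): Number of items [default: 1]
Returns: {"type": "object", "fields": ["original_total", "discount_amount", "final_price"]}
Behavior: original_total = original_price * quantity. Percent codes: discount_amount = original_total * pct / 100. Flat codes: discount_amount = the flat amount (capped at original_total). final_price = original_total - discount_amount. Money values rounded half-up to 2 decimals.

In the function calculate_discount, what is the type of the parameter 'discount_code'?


The calculate_discount spec declares:
  - discount_code (string, required): Discount code [values: SAVE10, SAVE20, HALF, FLAT5, FLAT15, VIP30]
Type:
string


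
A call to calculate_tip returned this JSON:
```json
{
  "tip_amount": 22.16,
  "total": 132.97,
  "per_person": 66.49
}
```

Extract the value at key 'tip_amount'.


22.16


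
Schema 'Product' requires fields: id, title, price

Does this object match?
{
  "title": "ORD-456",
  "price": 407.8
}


Checking required fields...
Missing: id
Invalid - missing required field 'id'


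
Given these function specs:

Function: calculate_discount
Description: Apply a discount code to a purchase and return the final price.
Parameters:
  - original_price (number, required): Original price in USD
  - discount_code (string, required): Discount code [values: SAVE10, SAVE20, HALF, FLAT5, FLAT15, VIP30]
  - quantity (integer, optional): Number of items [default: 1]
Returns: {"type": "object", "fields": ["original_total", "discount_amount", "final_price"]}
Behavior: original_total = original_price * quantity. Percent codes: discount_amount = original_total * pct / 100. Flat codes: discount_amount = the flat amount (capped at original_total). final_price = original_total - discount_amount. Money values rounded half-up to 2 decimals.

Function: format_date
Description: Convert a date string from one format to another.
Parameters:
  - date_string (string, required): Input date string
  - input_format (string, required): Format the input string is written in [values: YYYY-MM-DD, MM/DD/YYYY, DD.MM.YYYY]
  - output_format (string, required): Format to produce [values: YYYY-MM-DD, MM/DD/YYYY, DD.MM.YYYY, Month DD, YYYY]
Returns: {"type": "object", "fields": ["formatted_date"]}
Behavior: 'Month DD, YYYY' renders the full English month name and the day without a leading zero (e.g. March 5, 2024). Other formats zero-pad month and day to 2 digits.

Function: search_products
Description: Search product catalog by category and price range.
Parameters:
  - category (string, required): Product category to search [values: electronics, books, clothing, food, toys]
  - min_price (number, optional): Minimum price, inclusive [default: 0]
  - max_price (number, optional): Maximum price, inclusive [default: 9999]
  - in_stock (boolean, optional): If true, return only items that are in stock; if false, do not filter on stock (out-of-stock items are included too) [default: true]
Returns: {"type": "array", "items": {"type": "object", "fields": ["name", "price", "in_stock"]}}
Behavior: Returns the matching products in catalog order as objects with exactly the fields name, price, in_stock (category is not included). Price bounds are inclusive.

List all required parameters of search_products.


Parameters of search_products and their required/optional flag:
  category: required
  min_price: optional
  max_price: optional
  in_stock: optional
category
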